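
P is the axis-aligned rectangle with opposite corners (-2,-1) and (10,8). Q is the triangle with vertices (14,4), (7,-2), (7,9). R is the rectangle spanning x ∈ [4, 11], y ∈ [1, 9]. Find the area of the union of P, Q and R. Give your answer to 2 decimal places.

By inclusion–exclusion:
Individual areas: |P| = 108, |Q| = 38.5, |R| = 56.
|P∩Q| = 24.6452.
|P∩R|: x∈[4,10], y∈[1,8] → 6·7 = 42.
|Q∩R| = 26.1786.
|P∩Q∩R| = 20.0857.
|P ∪ Q ∪ R| = 202.5 − 92.8238 + 20.0857 = 129.76.

129.76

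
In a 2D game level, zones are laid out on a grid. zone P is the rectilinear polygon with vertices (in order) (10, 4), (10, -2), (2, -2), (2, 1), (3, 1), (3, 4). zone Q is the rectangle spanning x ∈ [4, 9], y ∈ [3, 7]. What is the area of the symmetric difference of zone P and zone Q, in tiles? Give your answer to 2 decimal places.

55.00

|zone P| = 45, |zone Q| = 20, |zone P∩zone Q| = 5.
|zone P △ zone Q| = |zone P| + |zone Q| − 2·|zone P∩zone Q| = 45 + 20 − 10 = 55.00.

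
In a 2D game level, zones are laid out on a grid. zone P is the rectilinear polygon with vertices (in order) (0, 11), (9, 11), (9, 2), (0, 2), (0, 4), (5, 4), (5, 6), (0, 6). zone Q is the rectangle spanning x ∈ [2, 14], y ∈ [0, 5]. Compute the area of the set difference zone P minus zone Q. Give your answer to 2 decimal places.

53.00

|zone P| = 71, |zone P∩zone Q| = 18.
|zone P ∖ zone Q| = |zone P| − |zone P∩zone Q| = 71 − 18 = 53.00.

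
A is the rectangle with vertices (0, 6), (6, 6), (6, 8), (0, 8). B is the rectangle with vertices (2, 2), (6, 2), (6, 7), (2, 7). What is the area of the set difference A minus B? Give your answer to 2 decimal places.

|A∩B|: x∈[2,6], y∈[6,7] → 4·1 = 4.
|A| = 12.
|A ∖ B| = |A| − |A∩B| = 12 − 4 = 8.00.

8.00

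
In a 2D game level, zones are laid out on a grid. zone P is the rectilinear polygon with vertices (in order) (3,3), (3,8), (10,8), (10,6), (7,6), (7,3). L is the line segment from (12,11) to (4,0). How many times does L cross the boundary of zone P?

4

The segment meets the boundary at (7,4.125), (8.364,6), (9.818,8), (6.182,3).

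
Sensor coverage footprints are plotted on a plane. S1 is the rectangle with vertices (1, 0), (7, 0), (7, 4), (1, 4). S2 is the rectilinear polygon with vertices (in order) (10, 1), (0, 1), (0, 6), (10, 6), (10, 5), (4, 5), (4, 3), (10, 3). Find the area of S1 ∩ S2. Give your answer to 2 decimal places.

15.00

The intersection is the polygon with vertices (7,1), (1,1), (1,4), (4,4), (4,3), (7,3).
By the shoelace formula its area is 15.00.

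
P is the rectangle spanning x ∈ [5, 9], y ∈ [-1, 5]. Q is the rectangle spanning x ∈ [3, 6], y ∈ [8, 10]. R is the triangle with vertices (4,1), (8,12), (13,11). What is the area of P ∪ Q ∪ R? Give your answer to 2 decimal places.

By inclusion–exclusion:
Individual areas: |P| = 24, |Q| = 6, |R| = 29.5.
|P∩Q| = 0 (no overlap).
|P∩R| = 3.4715.
|Q∩R| = 0.
|P∩Q∩R| = 0.
|P ∪ Q ∪ R| = 59.5 − 3.4715 + 0 = 56.03.

56.03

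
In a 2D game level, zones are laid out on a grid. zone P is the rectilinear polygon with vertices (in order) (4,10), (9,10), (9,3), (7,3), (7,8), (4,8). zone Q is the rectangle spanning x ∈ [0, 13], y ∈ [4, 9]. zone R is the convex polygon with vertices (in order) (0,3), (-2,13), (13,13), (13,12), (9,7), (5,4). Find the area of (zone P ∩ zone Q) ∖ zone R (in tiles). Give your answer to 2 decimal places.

4.50

|zone P ∩ zone Q| = 13.
|(zone P ∩ zone Q) ∩ zone R| = 8.5.
|(zone P ∩ zone Q) ∖ zone R| = 13 − 8.5 = 4.50.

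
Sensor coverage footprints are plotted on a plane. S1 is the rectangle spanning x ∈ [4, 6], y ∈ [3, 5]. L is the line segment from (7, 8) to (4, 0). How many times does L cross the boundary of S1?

The segment meets the boundary at (5.875,5), (5.125,3).

2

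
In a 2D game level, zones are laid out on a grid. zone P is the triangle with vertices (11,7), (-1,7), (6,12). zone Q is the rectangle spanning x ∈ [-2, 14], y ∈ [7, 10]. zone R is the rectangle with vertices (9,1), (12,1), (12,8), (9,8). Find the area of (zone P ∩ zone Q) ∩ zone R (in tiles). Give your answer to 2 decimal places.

The region (zone P ∩ zone Q) ∩ zone R is the polygon with vertices (11,7), (9,7), (9,8), (10,8).
By the shoelace formula its area is 1.50.

1.50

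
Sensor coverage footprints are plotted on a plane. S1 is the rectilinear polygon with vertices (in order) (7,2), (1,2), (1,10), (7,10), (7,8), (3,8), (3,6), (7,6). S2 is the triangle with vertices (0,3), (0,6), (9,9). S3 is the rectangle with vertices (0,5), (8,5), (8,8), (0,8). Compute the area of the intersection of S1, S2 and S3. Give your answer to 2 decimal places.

4.08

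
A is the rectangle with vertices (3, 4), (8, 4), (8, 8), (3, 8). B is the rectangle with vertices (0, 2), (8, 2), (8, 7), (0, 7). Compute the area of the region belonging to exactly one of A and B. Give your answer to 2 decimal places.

|A∩B|: x∈[3,8], y∈[4,7] → 5·3 = 15.
|A △ B| = |A| + |B| − 2·|A∩B| = 20 + 40 − 30 = 30.00.

30.00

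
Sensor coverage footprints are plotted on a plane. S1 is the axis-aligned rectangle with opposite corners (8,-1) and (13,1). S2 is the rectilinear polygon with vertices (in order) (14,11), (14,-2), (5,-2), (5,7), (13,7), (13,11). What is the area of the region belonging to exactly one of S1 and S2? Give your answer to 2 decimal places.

|S1| = 10, |S2| = 85, |S1∩S2| = 10.
|S1 △ S2| = |S1| + |S2| − 2·|S1∩S2| = 10 + 85 − 20 = 75.00.

75.00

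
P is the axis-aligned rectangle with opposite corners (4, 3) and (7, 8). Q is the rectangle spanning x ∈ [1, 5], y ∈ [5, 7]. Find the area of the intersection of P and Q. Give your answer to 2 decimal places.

|P∩Q|: x∈[4,5], y∈[5,7] → 1·2 = 2.

2.00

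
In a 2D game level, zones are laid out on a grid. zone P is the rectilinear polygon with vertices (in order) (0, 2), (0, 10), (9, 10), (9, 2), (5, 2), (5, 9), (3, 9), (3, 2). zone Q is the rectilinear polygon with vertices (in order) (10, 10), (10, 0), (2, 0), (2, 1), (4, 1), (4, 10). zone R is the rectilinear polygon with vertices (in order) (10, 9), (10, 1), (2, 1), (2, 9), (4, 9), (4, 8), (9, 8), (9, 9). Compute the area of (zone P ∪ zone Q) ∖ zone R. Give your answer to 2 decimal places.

37.00

|zone P ∪ zone Q| = 87.
|(zone P ∪ zone Q) ∩ zone R| = 50.
|(zone P ∪ zone Q) ∖ zone R| = 87 − 50 = 37.00.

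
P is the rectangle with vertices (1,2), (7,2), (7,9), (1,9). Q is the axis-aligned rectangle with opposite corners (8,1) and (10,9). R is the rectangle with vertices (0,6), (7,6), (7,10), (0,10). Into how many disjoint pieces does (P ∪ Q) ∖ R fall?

2

(P ∪ Q) ∖ R splits into 2 disjoint pieces (area 24, area 16).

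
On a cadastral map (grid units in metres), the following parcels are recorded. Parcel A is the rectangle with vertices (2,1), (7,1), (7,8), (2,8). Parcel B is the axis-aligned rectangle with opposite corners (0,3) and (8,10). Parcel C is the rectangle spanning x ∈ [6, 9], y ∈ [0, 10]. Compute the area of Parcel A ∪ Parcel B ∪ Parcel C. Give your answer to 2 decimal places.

80.00

By inclusion–exclusion:
Individual areas: |Parcel A| = 35, |Parcel B| = 56, |Parcel C| = 30.
|Parcel A∩Parcel B|: x∈[2,7], y∈[3,8] → 5·5 = 25.
|Parcel A∩Parcel C|: x∈[6,7], y∈[1,8] → 1·7 = 7.
|Parcel B∩Parcel C|: x∈[6,8], y∈[3,10] → 2·7 = 14.
|Parcel A∩Parcel B∩Parcel C| = 5.
|Parcel A ∪ Parcel B ∪ Parcel C| = 121 − 46 + 5 = 80.00.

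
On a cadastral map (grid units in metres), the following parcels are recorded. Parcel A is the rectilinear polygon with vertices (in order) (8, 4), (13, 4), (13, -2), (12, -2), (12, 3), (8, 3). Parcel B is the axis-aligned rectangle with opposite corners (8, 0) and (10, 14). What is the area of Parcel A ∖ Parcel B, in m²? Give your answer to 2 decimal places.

8.00

|Parcel A| = 10, |Parcel A∩Parcel B| = 2.
|Parcel A ∖ Parcel B| = |Parcel A| − |Parcel A∩Parcel B| = 10 − 2 = 8.00.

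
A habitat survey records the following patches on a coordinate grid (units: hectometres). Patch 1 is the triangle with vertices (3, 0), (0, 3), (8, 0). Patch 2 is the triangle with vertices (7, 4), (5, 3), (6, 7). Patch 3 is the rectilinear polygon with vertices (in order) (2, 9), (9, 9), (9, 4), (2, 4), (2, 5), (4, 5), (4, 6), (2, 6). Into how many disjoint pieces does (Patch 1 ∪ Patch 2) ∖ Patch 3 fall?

(Patch 1 ∪ Patch 2) ∖ Patch 3 splits into 2 disjoint pieces (area 7.5, area 0.875).

2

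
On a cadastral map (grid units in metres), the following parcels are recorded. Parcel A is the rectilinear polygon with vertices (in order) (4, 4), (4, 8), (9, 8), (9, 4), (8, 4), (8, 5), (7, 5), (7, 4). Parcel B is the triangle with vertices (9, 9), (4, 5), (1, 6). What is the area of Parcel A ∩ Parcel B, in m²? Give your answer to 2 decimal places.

The intersection is the polygon with vertices (4,7.125), (6.333,8), (7.75,8), (4,5).
By the shoelace formula its area is 4.60.

4.60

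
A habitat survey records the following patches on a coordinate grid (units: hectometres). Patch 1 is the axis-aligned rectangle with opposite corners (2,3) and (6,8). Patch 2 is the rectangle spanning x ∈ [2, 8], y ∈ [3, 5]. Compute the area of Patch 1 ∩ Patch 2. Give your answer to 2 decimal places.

|Patch 1∩Patch 2|: x∈[2,6], y∈[3,5] → 4·2 = 8.

8.00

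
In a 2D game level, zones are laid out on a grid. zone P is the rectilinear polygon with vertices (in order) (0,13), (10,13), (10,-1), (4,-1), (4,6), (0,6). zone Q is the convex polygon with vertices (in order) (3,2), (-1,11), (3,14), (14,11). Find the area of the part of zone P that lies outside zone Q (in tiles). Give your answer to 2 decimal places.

|zone P| = 112, |zone P∩zone Q| = 70.1263.
|zone P ∖ zone Q| = |zone P| − |zone P∩zone Q| = 112 − 70.1263 = 41.87.

41.87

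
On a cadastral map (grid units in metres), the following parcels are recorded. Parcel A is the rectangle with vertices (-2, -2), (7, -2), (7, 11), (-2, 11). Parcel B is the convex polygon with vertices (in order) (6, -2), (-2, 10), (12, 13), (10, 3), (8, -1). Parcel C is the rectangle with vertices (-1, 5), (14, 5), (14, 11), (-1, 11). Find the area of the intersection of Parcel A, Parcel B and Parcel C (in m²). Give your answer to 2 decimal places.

42.48

The intersection is the polygon with vertices (7,5), (1.333,5), (-1,8.5), (-1,10.214), (2.667,11), (7,11).
By the shoelace formula its area is 42.48.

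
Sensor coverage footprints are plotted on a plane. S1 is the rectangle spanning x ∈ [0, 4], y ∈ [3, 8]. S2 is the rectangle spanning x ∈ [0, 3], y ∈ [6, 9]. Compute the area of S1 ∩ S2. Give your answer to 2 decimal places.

6.00

|S1∩S2|: x∈[0,3], y∈[6,8] → 3·2 = 6.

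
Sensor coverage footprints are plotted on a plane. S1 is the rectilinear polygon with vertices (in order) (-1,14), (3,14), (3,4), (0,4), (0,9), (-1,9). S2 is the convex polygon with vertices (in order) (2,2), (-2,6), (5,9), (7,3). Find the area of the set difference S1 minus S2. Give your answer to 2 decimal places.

|S1| = 35, |S1∩S2| = 10.5.
|S1 ∖ S2| = |S1| − |S1∩S2| = 35 − 10.5 = 24.50.

24.50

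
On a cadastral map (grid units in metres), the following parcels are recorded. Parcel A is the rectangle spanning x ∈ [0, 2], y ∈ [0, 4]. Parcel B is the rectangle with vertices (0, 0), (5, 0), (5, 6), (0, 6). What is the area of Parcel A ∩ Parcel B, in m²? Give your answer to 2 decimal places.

|Parcel A∩Parcel B|: x∈[0,2], y∈[0,4] → 2·4 = 8.

8.00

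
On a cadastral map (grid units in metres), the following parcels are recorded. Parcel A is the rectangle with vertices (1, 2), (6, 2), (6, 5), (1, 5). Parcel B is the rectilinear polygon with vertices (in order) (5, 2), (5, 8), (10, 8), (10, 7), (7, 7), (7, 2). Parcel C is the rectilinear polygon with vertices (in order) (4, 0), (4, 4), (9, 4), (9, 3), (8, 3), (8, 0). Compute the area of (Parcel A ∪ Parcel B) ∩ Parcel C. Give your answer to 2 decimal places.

6.00

The region (Parcel A ∪ Parcel B) ∩ Parcel C is the polygon with vertices (7,2), (6,2), (5,2), (4,2), (4,4), (7,4).
By the shoelace formula its area is 6.00.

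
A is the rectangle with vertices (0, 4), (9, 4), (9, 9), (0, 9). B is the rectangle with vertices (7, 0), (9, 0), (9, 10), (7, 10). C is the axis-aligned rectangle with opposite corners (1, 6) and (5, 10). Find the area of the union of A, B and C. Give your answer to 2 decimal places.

By inclusion–exclusion:
Individual areas: |A| = 45, |B| = 20, |C| = 16.
|A∩B|: x∈[7,9], y∈[4,9] → 2·5 = 10.
|A∩C|: x∈[1,5], y∈[6,9] → 4·3 = 12.
|B∩C| = 0 (no overlap).
|A∩B∩C| = 0.
|A ∪ B ∪ C| = 81 − 22 + 0 = 59.00.

59.00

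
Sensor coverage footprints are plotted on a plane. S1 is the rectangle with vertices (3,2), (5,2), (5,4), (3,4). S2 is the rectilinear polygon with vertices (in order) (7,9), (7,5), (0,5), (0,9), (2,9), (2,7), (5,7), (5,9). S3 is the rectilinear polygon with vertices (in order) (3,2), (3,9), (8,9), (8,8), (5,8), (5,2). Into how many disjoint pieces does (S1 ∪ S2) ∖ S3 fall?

(S1 ∪ S2) ∖ S3 splits into 2 disjoint pieces (area 6, area 10).

2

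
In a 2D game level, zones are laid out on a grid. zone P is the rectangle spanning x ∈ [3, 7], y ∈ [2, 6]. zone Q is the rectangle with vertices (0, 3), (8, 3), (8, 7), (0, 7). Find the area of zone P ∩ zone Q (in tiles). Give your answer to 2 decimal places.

12.00

|zone P∩zone Q|: x∈[3,7], y∈[3,6] → 4·3 = 12.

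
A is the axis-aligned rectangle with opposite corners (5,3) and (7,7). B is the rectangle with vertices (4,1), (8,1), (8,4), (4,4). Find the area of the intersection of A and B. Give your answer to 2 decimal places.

|A∩B|: x∈[5,7], y∈[3,4] → 2·1 = 2.

2.00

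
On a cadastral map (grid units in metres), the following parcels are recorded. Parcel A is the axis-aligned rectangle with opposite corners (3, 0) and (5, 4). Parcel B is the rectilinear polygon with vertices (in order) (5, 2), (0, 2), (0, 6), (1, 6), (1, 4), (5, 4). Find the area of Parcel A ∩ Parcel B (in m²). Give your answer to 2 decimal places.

The intersection is the polygon with vertices (5,2), (3,2), (3,4), (5,4).
By the shoelace formula its area is 4.00.

4.00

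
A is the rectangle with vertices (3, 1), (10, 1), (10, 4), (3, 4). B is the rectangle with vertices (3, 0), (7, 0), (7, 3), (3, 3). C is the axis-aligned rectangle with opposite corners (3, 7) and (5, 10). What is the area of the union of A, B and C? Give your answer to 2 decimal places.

By inclusion–exclusion:
Individual areas: |A| = 21, |B| = 12, |C| = 6.
|A∩B|: x∈[3,7], y∈[1,3] → 4·2 = 8.
|A∩C| = 0 (no overlap).
|B∩C| = 0 (no overlap).
|A∩B∩C| = 0.
|A ∪ B ∪ C| = 39 − 8 + 0 = 31.00.

31.00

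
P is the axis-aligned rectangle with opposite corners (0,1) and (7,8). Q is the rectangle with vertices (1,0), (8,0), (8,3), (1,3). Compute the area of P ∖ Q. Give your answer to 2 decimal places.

37.00

|P∩Q|: x∈[1,7], y∈[1,3] → 6·2 = 12.
|P| = 49.
|P ∖ Q| = |P| − |P∩Q| = 49 − 12 = 37.00.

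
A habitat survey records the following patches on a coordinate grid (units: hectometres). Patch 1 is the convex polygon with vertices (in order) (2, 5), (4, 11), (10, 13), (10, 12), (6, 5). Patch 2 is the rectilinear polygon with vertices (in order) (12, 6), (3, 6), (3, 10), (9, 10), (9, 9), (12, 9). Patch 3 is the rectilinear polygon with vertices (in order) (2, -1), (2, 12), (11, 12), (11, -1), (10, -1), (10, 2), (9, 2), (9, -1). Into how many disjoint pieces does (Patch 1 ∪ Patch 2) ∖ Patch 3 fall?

2

(Patch 1 ∪ Patch 2) ∖ Patch 3 splits into 2 disjoint pieces (area 1.5, area 3).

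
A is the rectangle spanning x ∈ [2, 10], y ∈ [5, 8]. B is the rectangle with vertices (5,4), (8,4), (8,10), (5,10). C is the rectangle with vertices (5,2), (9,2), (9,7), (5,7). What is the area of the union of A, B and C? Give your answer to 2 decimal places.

By inclusion–exclusion:
Individual areas: |A| = 24, |B| = 18, |C| = 20.
|A∩B|: x∈[5,8], y∈[5,8] → 3·3 = 9.
|A∩C|: x∈[5,9], y∈[5,7] → 4·2 = 8.
|B∩C|: x∈[5,8], y∈[4,7] → 3·3 = 9.
|A∩B∩C| = 6.
|A ∪ B ∪ C| = 62 − 26 + 6 = 42.00.

42.00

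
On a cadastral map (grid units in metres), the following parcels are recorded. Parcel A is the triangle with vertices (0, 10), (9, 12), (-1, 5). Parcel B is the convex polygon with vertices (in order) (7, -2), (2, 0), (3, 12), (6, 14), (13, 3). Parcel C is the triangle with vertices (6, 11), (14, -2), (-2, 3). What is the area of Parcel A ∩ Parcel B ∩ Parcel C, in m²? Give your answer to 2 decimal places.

2.26

The intersection is the polygon with vertices (2.628,7.54), (2.636,7.636), (6,11), (6.473,10.231).
By the shoelace formula its area is 2.26.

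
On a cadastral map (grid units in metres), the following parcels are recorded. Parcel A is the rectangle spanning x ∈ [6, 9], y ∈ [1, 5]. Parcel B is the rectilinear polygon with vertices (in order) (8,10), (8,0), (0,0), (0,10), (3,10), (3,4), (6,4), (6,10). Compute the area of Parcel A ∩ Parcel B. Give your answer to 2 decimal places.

8.00

The intersection is the polygon with vertices (8,5), (8,1), (6,1), (6,4), (6,5).
By the shoelace formula its area is 8.00.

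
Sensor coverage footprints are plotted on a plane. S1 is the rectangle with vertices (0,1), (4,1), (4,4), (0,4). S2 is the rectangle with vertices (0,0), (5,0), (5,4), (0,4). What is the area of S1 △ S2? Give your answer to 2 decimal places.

|S1∩S2|: x∈[0,4], y∈[1,4] → 4·3 = 12.
|S1 △ S2| = |S1| + |S2| − 2·|S1∩S2| = 12 + 20 − 24 = 8.00.

8.00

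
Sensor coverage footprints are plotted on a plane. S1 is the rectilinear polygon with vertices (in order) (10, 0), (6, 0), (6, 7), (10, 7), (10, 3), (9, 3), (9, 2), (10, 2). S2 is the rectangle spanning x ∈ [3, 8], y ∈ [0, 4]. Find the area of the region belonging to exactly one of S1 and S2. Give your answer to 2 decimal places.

|S1| = 27, |S2| = 20, |S1∩S2| = 8.
|S1 △ S2| = |S1| + |S2| − 2·|S1∩S2| = 27 + 20 − 16 = 31.00.

31.00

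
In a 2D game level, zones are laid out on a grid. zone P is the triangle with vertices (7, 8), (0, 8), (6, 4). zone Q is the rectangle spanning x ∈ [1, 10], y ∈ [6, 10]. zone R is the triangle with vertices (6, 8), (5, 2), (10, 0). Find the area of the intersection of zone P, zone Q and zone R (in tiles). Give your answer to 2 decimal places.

1.17

The intersection is the polygon with vertices (6.5,6), (5.667,6), (6,8), (6.667,6.667).
By the shoelace formula its area is 1.17.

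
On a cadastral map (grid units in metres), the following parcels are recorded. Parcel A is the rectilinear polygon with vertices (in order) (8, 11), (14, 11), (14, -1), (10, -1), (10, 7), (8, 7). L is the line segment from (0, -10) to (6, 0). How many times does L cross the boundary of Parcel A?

The segment lies entirely outside Parcel A and never meets its boundary.

0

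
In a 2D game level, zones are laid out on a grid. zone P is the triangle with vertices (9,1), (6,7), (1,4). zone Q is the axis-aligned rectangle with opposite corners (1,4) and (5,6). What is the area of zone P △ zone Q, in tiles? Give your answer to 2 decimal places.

|zone P| = 19.5, |zone Q| = 8, |zone P∩zone Q| = 4.6667.
|zone P △ zone Q| = |zone P| + |zone Q| − 2·|zone P∩zone Q| = 19.5 + 8 − 9.3333 = 18.17.

18.17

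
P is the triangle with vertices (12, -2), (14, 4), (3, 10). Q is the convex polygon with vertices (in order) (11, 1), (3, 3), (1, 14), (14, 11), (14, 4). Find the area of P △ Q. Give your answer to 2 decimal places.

99.23

|P| = 39, |Q| = 122, |P∩Q| = 30.8846.
|P △ Q| = |P| + |Q| − 2·|P∩Q| = 39 + 122 − 61.7692 = 99.23.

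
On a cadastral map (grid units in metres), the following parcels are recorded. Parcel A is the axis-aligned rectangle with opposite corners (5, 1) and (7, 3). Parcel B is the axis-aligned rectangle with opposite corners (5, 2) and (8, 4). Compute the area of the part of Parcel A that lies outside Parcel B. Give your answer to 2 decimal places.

|Parcel A∩Parcel B|: x∈[5,7], y∈[2,3] → 2·1 = 2.
|Parcel A| = 4.
|Parcel A ∖ Parcel B| = |Parcel A| − |Parcel A∩Parcel B| = 4 − 2 = 2.00.

2.00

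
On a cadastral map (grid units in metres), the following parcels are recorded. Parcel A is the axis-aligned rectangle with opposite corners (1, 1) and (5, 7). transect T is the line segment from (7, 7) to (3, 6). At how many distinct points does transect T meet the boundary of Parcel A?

1

The segment meets the boundary at (5,6.5).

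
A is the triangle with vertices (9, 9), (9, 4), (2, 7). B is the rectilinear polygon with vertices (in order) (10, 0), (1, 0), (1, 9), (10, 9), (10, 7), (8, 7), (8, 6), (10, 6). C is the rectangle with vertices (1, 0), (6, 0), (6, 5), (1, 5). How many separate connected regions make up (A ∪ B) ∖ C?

(A ∪ B) ∖ C is a single connected region.

1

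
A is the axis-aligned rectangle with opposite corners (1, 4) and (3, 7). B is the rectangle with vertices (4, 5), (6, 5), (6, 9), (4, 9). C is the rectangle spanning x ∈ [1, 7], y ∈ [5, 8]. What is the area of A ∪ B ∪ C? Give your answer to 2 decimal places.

By inclusion–exclusion:
Individual areas: |A| = 6, |B| = 8, |C| = 18.
|A∩B| = 0 (no overlap).
|A∩C|: x∈[1,3], y∈[5,7] → 2·2 = 4.
|B∩C|: x∈[4,6], y∈[5,8] → 2·3 = 6.
|A∩B∩C| = 0.
|A ∪ B ∪ C| = 32 − 10 + 0 = 22.00.

22.00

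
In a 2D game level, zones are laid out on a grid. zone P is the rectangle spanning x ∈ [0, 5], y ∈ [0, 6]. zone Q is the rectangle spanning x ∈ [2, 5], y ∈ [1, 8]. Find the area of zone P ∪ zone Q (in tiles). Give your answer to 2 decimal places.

36.00

By inclusion–exclusion:
Individual areas: |zone P| = 30, |zone Q| = 21.
|zone P∩zone Q|: x∈[2,5], y∈[1,6] → 3·5 = 15.
|zone P ∪ zone Q| = 51 − 15 = 36.00.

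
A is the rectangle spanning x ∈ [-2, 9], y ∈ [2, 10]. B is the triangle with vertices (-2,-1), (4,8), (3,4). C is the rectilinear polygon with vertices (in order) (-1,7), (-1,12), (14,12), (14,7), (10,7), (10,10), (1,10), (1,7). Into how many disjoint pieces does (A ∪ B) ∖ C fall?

(A ∪ B) ∖ C is a single connected region.

1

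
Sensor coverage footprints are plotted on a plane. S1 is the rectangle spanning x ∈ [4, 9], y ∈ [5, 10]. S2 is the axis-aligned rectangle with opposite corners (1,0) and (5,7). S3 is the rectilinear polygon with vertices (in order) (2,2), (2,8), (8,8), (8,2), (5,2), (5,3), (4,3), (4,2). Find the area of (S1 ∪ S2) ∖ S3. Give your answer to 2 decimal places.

27.00

|S1 ∪ S2| = 51.
|(S1 ∪ S2) ∩ S3| = 24.
|(S1 ∪ S2) ∖ S3| = 51 − 24 = 27.00.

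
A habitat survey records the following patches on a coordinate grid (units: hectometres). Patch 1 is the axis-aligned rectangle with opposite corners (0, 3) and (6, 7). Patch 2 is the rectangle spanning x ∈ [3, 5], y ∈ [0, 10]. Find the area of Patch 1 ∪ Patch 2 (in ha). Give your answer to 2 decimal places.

36.00

By inclusion–exclusion:
Individual areas: |Patch 1| = 24, |Patch 2| = 20.
|Patch 1∩Patch 2|: x∈[3,5], y∈[3,7] → 2·4 = 8.
|Patch 1 ∪ Patch 2| = 44 − 8 = 36.00.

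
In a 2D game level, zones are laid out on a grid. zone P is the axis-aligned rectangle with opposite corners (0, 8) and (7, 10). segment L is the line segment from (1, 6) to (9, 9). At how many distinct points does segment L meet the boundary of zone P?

2

The segment meets the boundary at (7,8.25), (6.333,8).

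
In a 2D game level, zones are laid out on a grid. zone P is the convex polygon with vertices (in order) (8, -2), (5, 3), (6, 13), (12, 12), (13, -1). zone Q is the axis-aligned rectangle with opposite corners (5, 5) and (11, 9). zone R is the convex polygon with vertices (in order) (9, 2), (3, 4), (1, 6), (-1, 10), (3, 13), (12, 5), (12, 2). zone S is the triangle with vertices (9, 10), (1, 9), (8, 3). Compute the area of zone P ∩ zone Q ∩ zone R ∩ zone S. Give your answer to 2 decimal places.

11.87

The intersection is the polygon with vertices (8.704,7.93), (8.286,5), (5.667,5), (5.237,5.368), (5.6,9), (7.5,9).
By the shoelace formula its area is 11.87.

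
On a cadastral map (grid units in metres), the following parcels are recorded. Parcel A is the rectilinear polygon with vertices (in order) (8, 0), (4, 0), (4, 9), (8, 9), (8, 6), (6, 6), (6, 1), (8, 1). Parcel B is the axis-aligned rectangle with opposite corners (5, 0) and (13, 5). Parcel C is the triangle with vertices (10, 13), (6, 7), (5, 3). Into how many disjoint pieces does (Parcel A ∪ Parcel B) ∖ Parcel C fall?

(Parcel A ∪ Parcel B) ∖ Parcel C splits into 2 disjoint pieces (area 53.3333, area 2.25).

2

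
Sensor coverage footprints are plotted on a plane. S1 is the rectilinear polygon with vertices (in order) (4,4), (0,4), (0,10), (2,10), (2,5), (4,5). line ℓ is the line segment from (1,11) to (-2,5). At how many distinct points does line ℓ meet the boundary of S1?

2

The segment meets the boundary at (0,9), (0.5,10).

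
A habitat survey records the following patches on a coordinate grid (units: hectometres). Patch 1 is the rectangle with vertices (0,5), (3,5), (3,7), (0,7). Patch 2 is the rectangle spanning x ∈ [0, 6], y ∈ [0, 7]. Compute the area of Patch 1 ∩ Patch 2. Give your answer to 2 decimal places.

|Patch 1∩Patch 2|: x∈[0,3], y∈[5,7] → 3·2 = 6.

6.00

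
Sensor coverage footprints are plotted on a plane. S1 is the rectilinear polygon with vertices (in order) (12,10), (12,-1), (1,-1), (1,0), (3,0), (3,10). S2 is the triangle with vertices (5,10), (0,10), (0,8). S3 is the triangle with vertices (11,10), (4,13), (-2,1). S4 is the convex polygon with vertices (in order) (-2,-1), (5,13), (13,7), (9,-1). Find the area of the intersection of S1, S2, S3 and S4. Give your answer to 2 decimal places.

0.56

The intersection is the polygon with vertices (3.125,9.25), (3.5,10), (5,10).
By the shoelace formula its area is 0.56.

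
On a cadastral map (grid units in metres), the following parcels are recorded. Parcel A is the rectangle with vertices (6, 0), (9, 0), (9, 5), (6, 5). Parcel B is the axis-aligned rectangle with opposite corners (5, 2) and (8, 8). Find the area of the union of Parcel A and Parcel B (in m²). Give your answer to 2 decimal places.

27.00

By inclusion–exclusion:
Individual areas: |Parcel A| = 15, |Parcel B| = 18.
|Parcel A∩Parcel B|: x∈[6,8], y∈[2,5] → 2·3 = 6.
|Parcel A ∪ Parcel B| = 33 − 6 = 27.00.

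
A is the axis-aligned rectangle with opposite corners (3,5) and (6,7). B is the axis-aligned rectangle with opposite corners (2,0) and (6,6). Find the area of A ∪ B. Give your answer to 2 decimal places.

By inclusion–exclusion:
Individual areas: |A| = 6, |B| = 24.
|A∩B|: x∈[3,6], y∈[5,6] → 3·1 = 3.
|A ∪ B| = 30 − 3 = 27.00.

27.00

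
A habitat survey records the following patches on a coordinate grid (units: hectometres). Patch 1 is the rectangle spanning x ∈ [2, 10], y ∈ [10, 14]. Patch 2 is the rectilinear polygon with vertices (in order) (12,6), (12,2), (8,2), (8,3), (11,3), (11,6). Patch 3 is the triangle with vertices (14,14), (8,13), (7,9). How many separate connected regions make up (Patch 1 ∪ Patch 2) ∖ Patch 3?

(Patch 1 ∪ Patch 2) ∖ Patch 3 splits into 3 disjoint pieces (area 0.9143, area 24.5417, area 7).

3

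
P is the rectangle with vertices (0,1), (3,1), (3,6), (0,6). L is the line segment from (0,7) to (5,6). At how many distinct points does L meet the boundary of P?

0

The segment lies entirely outside P and never meets its boundary.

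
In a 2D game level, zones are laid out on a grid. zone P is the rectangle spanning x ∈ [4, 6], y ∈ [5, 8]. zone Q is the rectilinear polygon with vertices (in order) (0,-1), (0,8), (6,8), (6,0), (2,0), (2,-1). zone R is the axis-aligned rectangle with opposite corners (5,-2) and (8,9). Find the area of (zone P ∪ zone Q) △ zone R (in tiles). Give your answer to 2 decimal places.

|zone P ∪ zone Q| = 50.
|(zone P ∪ zone Q) ∩ zone R| = 8.
|(zone P ∪ zone Q) △ zone R| = 50 + 33 − 16 = 67.00.

67.00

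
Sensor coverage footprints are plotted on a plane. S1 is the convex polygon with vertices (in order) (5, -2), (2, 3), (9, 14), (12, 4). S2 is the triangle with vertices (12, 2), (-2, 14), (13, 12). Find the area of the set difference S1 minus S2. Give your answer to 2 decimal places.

44.69

|S1| = 78, |S1∩S2| = 33.3117.
|S1 ∖ S2| = |S1| − |S1∩S2| = 78 − 33.3117 = 44.69.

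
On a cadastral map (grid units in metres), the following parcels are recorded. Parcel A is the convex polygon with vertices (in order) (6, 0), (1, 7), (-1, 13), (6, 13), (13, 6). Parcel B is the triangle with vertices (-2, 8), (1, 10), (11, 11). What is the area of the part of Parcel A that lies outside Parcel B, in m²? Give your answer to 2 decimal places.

92.11

|Parcel A| = 99, |Parcel A∩Parcel B| = 6.8879.
|Parcel A ∖ Parcel B| = |Parcel A| − |Parcel A∩Parcel B| = 99 − 6.8879 = 92.11.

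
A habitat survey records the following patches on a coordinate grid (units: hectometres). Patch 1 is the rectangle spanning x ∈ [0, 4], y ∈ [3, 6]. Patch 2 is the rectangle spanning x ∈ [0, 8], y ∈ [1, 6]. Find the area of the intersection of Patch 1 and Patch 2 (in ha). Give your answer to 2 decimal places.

12.00

|Patch 1∩Patch 2|: x∈[0,4], y∈[3,6] → 4·3 = 12.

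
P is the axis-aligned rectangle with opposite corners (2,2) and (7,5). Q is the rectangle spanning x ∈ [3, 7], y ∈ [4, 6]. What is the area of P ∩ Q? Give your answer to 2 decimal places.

4.00

|P∩Q|: x∈[3,7], y∈[4,5] → 4·1 = 4.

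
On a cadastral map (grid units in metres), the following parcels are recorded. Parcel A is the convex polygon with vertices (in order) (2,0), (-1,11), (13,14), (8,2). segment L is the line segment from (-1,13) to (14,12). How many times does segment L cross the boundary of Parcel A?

2

The segment meets the boundary at (12.216,12.119), (6.119,12.525).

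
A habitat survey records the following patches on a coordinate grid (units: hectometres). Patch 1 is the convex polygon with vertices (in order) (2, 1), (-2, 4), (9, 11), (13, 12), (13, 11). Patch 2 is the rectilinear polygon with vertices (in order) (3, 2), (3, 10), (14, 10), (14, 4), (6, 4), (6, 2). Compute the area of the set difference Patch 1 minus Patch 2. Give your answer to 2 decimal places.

22.74

|Patch 1| = 52.5, |Patch 1∩Patch 2| = 29.7597.
|Patch 1 ∖ Patch 2| = |Patch 1| − |Patch 1∩Patch 2| = 52.5 − 29.7597 = 22.74.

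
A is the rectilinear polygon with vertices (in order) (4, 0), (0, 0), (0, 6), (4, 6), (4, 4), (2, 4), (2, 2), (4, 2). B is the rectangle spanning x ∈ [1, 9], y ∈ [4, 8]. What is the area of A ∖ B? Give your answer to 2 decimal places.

14.00

|A| = 20, |A∩B| = 6.
|A ∖ B| = |A| − |A∩B| = 20 − 6 = 14.00.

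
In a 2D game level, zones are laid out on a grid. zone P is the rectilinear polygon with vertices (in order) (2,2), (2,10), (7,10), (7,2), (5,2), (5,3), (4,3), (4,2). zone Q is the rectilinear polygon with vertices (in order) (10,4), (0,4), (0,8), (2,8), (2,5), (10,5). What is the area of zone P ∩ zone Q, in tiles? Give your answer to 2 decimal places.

5.00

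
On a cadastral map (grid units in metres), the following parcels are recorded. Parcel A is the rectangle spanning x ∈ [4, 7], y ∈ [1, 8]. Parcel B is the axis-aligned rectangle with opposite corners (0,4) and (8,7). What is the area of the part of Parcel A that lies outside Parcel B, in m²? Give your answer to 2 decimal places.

12.00

|Parcel A∩Parcel B|: x∈[4,7], y∈[4,7] → 3·3 = 9.
|Parcel A| = 21.
|Parcel A ∖ Parcel B| = |Parcel A| − |Parcel A∩Parcel B| = 21 − 9 = 12.00.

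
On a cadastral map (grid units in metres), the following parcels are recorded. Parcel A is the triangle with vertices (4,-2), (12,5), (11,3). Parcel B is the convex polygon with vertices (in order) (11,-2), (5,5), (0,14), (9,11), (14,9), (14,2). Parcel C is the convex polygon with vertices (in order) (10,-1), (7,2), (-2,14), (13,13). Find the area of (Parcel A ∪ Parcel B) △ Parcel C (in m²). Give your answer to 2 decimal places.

60.79

|Parcel A ∪ Parcel B| = 107.3956.
|(Parcel A ∪ Parcel B) ∩ Parcel C| = 78.8023.
|(Parcel A ∪ Parcel B) △ Parcel C| = 107.3956 + 111 − 157.6045 = 60.79.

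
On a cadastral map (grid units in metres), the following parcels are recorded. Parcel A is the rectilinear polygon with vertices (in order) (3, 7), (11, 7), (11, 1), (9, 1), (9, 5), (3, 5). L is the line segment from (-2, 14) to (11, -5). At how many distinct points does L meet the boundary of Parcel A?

2

The segment meets the boundary at (4.158,5), (3,6.692).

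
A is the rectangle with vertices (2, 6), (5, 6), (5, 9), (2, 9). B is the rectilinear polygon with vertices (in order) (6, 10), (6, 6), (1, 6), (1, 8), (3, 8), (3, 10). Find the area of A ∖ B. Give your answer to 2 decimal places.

|A| = 9, |A∩B| = 8.
|A ∖ B| = |A| − |A∩B| = 9 − 8 = 1.00.

1.00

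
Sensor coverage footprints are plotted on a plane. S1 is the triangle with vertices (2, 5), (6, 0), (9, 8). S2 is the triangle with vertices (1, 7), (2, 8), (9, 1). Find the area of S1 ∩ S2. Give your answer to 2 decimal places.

3.15

The intersection is the polygon with vertices (6.951,2.537), (3.061,5.455), (4.1,5.9), (7.091,2.909).
By the shoelace formula its area is 3.15.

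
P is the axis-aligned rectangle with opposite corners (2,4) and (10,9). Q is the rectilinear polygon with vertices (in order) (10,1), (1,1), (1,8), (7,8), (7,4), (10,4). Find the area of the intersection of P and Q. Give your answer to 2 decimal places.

20.00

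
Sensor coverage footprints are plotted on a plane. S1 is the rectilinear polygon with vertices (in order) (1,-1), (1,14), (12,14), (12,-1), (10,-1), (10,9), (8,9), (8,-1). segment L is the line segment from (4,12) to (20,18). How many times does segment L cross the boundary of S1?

The segment meets the boundary at (9.333,14).

1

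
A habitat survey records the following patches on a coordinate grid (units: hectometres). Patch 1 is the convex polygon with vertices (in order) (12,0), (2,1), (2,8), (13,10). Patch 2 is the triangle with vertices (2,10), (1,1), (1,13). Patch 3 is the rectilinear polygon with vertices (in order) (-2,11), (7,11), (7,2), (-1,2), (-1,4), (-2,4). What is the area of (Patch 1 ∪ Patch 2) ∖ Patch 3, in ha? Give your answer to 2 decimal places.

57.45

|Patch 1 ∪ Patch 2| = 95.
|(Patch 1 ∪ Patch 2) ∩ Patch 3| = 37.5505.
|(Patch 1 ∪ Patch 2) ∖ Patch 3| = 95 − 37.5505 = 57.45.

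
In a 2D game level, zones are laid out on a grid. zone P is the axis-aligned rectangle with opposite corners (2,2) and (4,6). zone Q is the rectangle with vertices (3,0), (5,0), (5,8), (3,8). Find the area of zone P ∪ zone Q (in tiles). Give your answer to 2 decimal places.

20.00

By inclusion–exclusion:
Individual areas: |zone P| = 8, |zone Q| = 16.
|zone P∩zone Q|: x∈[3,4], y∈[2,6] → 1·4 = 4.
|zone P ∪ zone Q| = 24 − 4 = 20.00.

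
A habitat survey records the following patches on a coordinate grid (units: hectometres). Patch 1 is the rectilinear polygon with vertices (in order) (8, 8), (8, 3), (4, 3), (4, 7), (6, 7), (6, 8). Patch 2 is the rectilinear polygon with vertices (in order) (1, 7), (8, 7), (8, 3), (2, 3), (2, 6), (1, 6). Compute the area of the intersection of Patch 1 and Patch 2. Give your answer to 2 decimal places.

16.00

The intersection is the polygon with vertices (8,3), (4,3), (4,7), (6,7), (8,7).
By the shoelace formula its area is 16.00.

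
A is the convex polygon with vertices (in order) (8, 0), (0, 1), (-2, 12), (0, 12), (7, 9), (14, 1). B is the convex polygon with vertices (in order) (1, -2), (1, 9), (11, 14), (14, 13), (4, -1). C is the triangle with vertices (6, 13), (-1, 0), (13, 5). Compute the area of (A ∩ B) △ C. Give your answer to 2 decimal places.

44.11

|A ∩ B| = 58.6682.
|(A ∩ B) ∩ C| = 44.027.
|(A ∩ B) △ C| = 58.6682 + 73.5 − 88.054 = 44.11.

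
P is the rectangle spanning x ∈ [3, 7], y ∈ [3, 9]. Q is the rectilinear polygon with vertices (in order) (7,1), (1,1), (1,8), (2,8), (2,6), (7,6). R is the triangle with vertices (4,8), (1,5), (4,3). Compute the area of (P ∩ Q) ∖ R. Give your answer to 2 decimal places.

|P ∩ Q| = 12.
|(P ∩ Q) ∩ R| = 2.6667.
|(P ∩ Q) ∖ R| = 12 − 2.6667 = 9.33.

9.33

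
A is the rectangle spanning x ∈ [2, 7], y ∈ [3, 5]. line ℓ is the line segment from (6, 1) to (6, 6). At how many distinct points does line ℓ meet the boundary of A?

2

The segment meets the boundary at (6,5), (6,3).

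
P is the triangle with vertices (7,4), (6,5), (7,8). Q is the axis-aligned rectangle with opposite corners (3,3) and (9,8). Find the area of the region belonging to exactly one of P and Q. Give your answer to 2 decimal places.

|P| = 2, |Q| = 30, |P∩Q| = 2.
|P △ Q| = |P| + |Q| − 2·|P∩Q| = 2 + 30 − 4 = 28.00.

28.00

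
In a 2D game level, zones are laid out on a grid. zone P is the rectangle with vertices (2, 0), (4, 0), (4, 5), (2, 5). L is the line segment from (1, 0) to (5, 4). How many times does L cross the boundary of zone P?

The segment meets the boundary at (4,3), (2,1).

2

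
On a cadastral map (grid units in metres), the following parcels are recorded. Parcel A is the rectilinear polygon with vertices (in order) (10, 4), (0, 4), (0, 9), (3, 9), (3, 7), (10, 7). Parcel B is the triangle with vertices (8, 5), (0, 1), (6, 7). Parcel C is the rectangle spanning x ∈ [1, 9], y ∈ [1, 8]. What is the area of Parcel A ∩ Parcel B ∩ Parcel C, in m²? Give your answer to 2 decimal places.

7.50

The intersection is the polygon with vertices (6,7), (8,5), (6,4), (3,4).
By the shoelace formula its area is 7.50.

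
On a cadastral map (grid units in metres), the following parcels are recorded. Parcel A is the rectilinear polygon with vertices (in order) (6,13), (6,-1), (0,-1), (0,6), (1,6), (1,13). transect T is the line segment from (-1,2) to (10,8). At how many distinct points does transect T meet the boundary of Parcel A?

2

The segment meets the boundary at (6,5.818), (0,2.545).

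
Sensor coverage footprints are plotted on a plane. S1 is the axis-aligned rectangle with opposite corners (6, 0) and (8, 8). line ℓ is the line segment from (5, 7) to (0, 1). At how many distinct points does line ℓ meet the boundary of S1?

The segment lies entirely outside S1 and never meets its boundary.

0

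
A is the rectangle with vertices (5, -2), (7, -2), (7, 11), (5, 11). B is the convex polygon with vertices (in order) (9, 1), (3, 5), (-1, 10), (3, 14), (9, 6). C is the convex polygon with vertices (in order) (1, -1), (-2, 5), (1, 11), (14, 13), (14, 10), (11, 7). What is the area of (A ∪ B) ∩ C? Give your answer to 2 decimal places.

47.43

|A ∪ B| = 72.0417.
|(A ∪ B) ∩ C| = 47.43.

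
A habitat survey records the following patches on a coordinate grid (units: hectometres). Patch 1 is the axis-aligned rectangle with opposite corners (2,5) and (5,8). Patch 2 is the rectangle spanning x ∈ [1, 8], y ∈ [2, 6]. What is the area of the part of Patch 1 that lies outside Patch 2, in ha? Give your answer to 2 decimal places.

|Patch 1∩Patch 2|: x∈[2,5], y∈[5,6] → 3·1 = 3.
|Patch 1| = 9.
|Patch 1 ∖ Patch 2| = |Patch 1| − |Patch 1∩Patch 2| = 9 − 3 = 6.00.

6.00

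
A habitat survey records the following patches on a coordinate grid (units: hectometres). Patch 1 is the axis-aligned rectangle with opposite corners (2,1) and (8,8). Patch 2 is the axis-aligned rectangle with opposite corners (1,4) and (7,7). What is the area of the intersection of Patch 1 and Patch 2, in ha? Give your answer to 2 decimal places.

15.00

|Patch 1∩Patch 2|: x∈[2,7], y∈[4,7] → 5·3 = 15.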